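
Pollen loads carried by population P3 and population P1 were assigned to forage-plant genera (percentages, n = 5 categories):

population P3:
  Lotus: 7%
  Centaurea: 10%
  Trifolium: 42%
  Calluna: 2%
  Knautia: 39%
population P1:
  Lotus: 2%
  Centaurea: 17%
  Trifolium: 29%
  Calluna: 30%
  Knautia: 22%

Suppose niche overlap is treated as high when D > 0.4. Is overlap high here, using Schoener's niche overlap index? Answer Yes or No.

Convert percentages to proportions (divide by 100).
Σ|p₁ᵢ − p₂ᵢ| = 0.05 + 0.07 + 0.13 + 0.28 + 0.17 = 0.70
D = 1 − ½ × 0.70 = 1 − 0.350 = 0.6500
D = 0.6500 > 0.4 → Yes.

Yes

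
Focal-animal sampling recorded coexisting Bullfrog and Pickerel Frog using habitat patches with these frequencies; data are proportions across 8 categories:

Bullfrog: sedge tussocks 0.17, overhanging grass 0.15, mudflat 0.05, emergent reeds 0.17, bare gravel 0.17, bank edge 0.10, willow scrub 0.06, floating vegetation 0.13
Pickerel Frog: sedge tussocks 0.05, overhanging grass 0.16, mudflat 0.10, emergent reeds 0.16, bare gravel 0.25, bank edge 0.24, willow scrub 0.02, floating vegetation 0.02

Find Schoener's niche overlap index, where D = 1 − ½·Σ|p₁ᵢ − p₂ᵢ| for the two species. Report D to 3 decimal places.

Σ|p₁ᵢ − p₂ᵢ| = 0.12 + 0.01 + 0.05 + 0.01 + 0.08 + 0.14 + 0.04 + 0.11 = 0.56
D = 1 − ½ × 0.56 = 1 − 0.280 = 0.72000

0.720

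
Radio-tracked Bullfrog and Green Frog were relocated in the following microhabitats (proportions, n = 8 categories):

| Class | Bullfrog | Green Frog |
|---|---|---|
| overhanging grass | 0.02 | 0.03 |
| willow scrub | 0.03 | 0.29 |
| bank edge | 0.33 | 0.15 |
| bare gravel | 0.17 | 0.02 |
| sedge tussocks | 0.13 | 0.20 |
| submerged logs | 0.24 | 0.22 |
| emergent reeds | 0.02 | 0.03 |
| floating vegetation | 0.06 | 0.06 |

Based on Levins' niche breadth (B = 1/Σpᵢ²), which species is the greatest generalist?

Green Frog

Σp_Bullᵢ² = 0.02² + 0.03² + 0.33² + 0.17² + 0.13² + 0.24² + 0.02² + 0.06² = 0.0004 + 0.0009 + 0.1089 + 0.0289 + 0.0169 + 0.0576 + 0.0004 + 0.0036 = 0.2176
B_Bull = 1 / 0.2176 = 4.5956
Σp_Frogᵢ² = 0.03² + 0.29² + 0.15² + 0.02² + 0.20² + 0.22² + 0.03² + 0.06² = 0.0009 + 0.0841 + 0.0225 + 0.0004 + 0.0400 + 0.0484 + 0.0009 + 0.0036 = 0.2008
B_Frog = 1 / 0.2008 = 4.9801
Highest B → broadest niche (most generalist): Green Frog (B = 4.98).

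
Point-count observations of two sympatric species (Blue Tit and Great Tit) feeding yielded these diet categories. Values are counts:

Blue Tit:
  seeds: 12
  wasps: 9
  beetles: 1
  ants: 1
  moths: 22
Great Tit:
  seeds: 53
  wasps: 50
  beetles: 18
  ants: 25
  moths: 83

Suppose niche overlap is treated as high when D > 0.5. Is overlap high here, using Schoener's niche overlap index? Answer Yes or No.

Yes

Proportions for Blue Tit (n=45): 12/45=0.2667, 9/45=0.2000, 1/45=0.0222, 1/45=0.0222, 22/45=0.4889
Proportions for Great Tit (n=229): 53/229=0.2314, 50/229=0.2183, 18/229=0.0786, 25/229=0.1092, 83/229=0.3624
Σ|p₁ᵢ − p₂ᵢ| = 0.0353 + 0.0183 + 0.0564 + 0.0870 + 0.1265 = 0.3235
D = 1 − ½ × 0.3235 = 1 − 0.16175 = 0.83825
D = 0.83825 > 0.5 → Yes.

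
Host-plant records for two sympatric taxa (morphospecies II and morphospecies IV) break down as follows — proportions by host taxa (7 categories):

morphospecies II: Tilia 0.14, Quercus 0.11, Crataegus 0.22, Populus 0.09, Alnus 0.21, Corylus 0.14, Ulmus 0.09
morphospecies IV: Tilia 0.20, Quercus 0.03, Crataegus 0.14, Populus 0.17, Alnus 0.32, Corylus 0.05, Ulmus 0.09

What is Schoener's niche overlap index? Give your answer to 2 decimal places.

Σ|p₁ᵢ − p₂ᵢ| = 0.06 + 0.08 + 0.08 + 0.08 + 0.11 + 0.09 + 0.00 = 0.50
D = 1 − ½ × 0.50 = 1 − 0.250 = 0.7500

0.75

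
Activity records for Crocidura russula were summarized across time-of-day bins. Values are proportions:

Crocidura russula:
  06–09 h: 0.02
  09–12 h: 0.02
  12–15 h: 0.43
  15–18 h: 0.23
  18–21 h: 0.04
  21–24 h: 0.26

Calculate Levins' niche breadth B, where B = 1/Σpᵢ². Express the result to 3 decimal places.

3.249

Σpᵢ² = 0.02² + 0.02² + 0.43² + 0.23² + 0.04² + 0.26² = 0.0004 + 0.0004 + 0.1849 + 0.0529 + 0.0016 + 0.0676 = 0.3078
B = 1 / 0.3078 = 3.24886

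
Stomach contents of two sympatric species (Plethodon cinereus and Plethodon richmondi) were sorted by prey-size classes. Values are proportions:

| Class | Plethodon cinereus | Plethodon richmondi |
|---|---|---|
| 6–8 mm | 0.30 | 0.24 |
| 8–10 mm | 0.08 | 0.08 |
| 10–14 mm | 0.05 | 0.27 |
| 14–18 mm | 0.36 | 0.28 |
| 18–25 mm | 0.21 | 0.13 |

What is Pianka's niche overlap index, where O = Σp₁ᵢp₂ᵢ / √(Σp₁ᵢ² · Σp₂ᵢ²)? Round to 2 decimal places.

Σ p₁ᵢp₂ᵢ = 0.0720 + 0.0064 + 0.0135 + 0.1008 + 0.0273 = 0.2200
Σp_1ᵢ² = 0.30² + 0.08² + 0.05² + 0.36² + 0.21² = 0.0900 + 0.0064 + 0.0025 + 0.1296 + 0.0441 = 0.2726
Σp_2ᵢ² = 0.24² + 0.08² + 0.27² + 0.28² + 0.13² = 0.0576 + 0.0064 + 0.0729 + 0.0784 + 0.0169 = 0.2322
O = 0.2200 / √(0.2726 × 0.2322) = 0.2200 / 0.25159 = 0.8744

0.87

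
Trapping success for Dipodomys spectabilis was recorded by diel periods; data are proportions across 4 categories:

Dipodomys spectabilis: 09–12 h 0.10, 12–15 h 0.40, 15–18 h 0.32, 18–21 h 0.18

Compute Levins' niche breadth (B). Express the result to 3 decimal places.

3.281

Σpᵢ² = 0.10² + 0.40² + 0.32² + 0.18² = 0.0100 + 0.1600 + 0.1024 + 0.0324 = 0.3048
B = 1 / 0.3048 = 3.28084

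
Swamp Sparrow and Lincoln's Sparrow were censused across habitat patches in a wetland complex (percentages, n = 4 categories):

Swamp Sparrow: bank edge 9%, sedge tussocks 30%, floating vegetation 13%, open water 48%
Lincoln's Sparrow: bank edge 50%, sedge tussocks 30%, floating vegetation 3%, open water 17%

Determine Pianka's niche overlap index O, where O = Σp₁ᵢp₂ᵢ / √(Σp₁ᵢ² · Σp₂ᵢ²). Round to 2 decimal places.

0.62

Convert percentages to proportions (divide by 100).
Σ p₁ᵢp₂ᵢ = 0.0450 + 0.0900 + 0.0039 + 0.0816 = 0.2205
Σp_1ᵢ² = 0.09² + 0.30² + 0.13² + 0.48² = 0.0081 + 0.0900 + 0.0169 + 0.2304 = 0.3454
Σp_2ᵢ² = 0.50² + 0.30² + 0.03² + 0.17² = 0.2500 + 0.0900 + 0.0009 + 0.0289 = 0.3698
O = 0.2205 / √(0.3454 × 0.3698) = 0.2205 / 0.35739 = 0.6170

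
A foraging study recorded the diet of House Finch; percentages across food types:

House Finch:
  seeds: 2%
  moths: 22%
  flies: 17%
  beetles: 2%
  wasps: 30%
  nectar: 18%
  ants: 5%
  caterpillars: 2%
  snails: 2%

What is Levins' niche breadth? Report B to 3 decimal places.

Convert percentages to proportions (divide by 100).
Σpᵢ² = 0.02² + 0.22² + 0.17² + 0.02² + 0.30² + 0.18² + 0.05² + 0.02² + 0.02² = 0.0004 + 0.0484 + 0.0289 + 0.0004 + 0.0900 + 0.0324 + 0.0025 + 0.0004 + 0.0004 = 0.2038
B = 1 / 0.2038 = 4.90677

4.907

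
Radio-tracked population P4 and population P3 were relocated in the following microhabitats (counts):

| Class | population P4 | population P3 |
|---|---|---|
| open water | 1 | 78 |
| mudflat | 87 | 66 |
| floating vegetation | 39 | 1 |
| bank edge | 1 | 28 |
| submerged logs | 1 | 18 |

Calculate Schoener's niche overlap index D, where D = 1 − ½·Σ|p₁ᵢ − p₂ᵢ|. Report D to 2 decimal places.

0.37

Proportions for population P4 (n=129): 1/129=0.0078, 87/129=0.6744, 39/129=0.3023, 1/129=0.0078, 1/129=0.0078
Proportions for population P3 (n=191): 78/191=0.4084, 66/191=0.3455, 1/191=0.0052, 28/191=0.1466, 18/191=0.0942
Σ|p₁ᵢ − p₂ᵢ| = 0.4006 + 0.3289 + 0.2971 + 0.1388 + 0.0864 = 1.2518
D = 1 − ½ × 1.2518 = 1 − 0.62590 = 0.37410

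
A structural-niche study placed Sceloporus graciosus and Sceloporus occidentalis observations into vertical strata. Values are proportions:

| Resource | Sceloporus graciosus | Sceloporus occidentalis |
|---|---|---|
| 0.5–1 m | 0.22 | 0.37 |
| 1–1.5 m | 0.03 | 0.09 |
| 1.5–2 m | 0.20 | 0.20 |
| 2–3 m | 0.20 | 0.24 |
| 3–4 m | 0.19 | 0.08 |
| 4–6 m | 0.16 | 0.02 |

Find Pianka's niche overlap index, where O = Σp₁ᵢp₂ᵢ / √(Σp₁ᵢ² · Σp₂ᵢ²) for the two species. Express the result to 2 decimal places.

Σ p₁ᵢp₂ᵢ = 0.0814 + 0.0027 + 0.0400 + 0.0480 + 0.0152 + 0.0032 = 0.1905
Σp_1ᵢ² = 0.22² + 0.03² + 0.20² + 0.20² + 0.19² + 0.16² = 0.0484 + 0.0009 + 0.0400 + 0.0400 + 0.0361 + 0.0256 = 0.1910
Σp_2ᵢ² = 0.37² + 0.09² + 0.20² + 0.24² + 0.08² + 0.02² = 0.1369 + 0.0081 + 0.0400 + 0.0576 + 0.0064 + 0.0004 = 0.2494
O = 0.1905 / √(0.1910 × 0.2494) = 0.1905 / 0.21826 = 0.8728

0.87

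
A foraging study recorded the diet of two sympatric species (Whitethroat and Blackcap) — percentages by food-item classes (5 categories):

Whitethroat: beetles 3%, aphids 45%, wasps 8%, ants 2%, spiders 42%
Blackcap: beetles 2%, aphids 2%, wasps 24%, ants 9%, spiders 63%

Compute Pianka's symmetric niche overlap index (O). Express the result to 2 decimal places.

Convert percentages to proportions (divide by 100).
Σ p₁ᵢp₂ᵢ = 0.0006 + 0.0090 + 0.0192 + 0.0018 + 0.2646 = 0.2952
Σp_1ᵢ² = 0.03² + 0.45² + 0.08² + 0.02² + 0.42² = 0.0009 + 0.2025 + 0.0064 + 0.0004 + 0.1764 = 0.3866
Σp_2ᵢ² = 0.02² + 0.02² + 0.24² + 0.09² + 0.63² = 0.0004 + 0.0004 + 0.0576 + 0.0081 + 0.3969 = 0.4634
O = 0.2952 / √(0.3866 × 0.4634) = 0.2952 / 0.42326 = 0.6974

0.70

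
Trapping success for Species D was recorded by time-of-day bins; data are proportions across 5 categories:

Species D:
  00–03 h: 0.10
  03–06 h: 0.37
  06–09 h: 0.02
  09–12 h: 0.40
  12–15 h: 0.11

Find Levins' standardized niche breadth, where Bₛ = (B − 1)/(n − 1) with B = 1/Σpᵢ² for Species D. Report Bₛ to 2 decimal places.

0.53

Σpᵢ² = 0.10² + 0.37² + 0.02² + 0.40² + 0.11² = 0.0100 + 0.1369 + 0.0004 + 0.1600 + 0.0121 = 0.3194
B = 1 / 0.3194 = 3.1309
Bₛ = (B − 1)/(n − 1) = (3.1309 − 1)/(5 − 1) = 2.1309/4 = 0.5327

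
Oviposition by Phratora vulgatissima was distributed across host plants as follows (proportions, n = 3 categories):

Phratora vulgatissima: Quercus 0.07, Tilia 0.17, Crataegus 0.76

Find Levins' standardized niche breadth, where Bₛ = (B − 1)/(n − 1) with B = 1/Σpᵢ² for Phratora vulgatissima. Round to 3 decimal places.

0.318

Σpᵢ² = 0.07² + 0.17² + 0.76² = 0.0049 + 0.0289 + 0.5776 = 0.6114
B = 1 / 0.6114 = 1.63559
Bₛ = (B − 1)/(n − 1) = (1.63559 − 1)/(3 − 1) = 0.63559/2 = 0.31780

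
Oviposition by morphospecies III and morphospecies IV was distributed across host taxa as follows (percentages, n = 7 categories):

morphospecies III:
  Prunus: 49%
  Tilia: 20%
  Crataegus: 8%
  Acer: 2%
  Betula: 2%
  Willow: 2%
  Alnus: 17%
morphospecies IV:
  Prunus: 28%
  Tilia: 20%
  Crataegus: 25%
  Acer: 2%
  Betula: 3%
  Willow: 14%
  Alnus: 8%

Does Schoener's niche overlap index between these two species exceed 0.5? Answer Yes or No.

Convert percentages to proportions (divide by 100).
Σ|p₁ᵢ − p₂ᵢ| = 0.21 + 0.00 + 0.17 + 0.00 + 0.01 + 0.12 + 0.09 = 0.60
D = 1 − ½ × 0.60 = 1 − 0.300 = 0.7000
D = 0.7000 > 0.5 → Yes.

Yes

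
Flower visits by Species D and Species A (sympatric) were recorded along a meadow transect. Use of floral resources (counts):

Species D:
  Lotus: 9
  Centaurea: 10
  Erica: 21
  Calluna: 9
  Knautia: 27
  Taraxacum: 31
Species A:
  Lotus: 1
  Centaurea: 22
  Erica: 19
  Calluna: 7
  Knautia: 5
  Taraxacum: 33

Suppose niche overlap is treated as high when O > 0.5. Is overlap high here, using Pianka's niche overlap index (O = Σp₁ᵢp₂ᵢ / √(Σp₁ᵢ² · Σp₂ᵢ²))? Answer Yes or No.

Proportions for Species D (n=107): 9/107=0.0841, 10/107=0.0935, 21/107=0.1963, 9/107=0.0841, 27/107=0.2523, 31/107=0.2897
Proportions for Species A (n=87): 1/87=0.0115, 22/87=0.2529, 19/87=0.2184, 7/87=0.0805, 5/87=0.0575, 33/87=0.3793
Σ p₁ᵢp₂ᵢ = 0.000967 + 0.023646 + 0.042872 + 0.006770 + 0.014507 + 0.109883 = 0.198645
Σp_1ᵢ² = 0.0841² + 0.0935² + 0.1963² + 0.0841² + 0.2523² + 0.2897² = 0.007073 + 0.008742 + 0.038534 + 0.007073 + 0.063655 + 0.083926 = 0.209003
Σp_2ᵢ² = 0.0115² + 0.2529² + 0.2184² + 0.0805² + 0.0575² + 0.3793² = 0.000132 + 0.063958 + 0.047699 + 0.006480 + 0.003306 + 0.143868 = 0.265443
O = 0.198645 / √(0.209003 × 0.265443) = 0.198645 / 0.2355385 = 0.8434
O = 0.8434 > 0.5 → Yes.

Yes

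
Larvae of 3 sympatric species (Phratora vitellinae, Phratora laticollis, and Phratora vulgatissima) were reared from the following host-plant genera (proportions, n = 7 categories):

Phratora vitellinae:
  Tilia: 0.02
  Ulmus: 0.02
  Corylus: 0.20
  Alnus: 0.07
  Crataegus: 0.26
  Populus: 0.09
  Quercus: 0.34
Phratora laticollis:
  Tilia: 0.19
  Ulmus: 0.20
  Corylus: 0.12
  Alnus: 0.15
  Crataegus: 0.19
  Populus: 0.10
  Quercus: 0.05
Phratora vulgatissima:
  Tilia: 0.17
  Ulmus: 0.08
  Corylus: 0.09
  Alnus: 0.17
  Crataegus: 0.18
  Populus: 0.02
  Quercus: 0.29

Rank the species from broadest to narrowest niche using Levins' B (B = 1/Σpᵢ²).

Σp_viteᵢ² = 0.02² + 0.02² + 0.20² + 0.07² + 0.26² + 0.09² + 0.34² = 0.0004 + 0.0004 + 0.0400 + 0.0049 + 0.0676 + 0.0081 + 0.1156 = 0.2370
B_vite = 1 / 0.2370 = 4.2194
Σp_latiᵢ² = 0.19² + 0.20² + 0.12² + 0.15² + 0.19² + 0.10² + 0.05² = 0.0361 + 0.0400 + 0.0144 + 0.0225 + 0.0361 + 0.0100 + 0.0025 = 0.1616
B_lati = 1 / 0.1616 = 6.1881
Σp_vulgᵢ² = 0.17² + 0.08² + 0.09² + 0.17² + 0.18² + 0.02² + 0.29² = 0.0289 + 0.0064 + 0.0081 + 0.0289 + 0.0324 + 0.0004 + 0.0841 = 0.1892
B_vulg = 1 / 0.1892 = 5.2854
Ranking by B (broadest → narrowest): Phratora laticollis (6.19) > Phratora vulgatissima (5.29) > Phratora vitellinae (4.22)

Phratora laticollis > Phratora vulgatissima > Phratora vitellinae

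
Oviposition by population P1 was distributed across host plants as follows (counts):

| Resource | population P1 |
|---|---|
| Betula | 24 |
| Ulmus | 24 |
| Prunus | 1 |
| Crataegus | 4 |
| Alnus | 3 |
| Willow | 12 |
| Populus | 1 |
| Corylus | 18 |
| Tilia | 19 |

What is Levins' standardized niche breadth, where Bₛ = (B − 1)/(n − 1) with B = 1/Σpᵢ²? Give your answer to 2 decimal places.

0.57

Proportions for population P1 (n=106): 24/106=0.2264, 24/106=0.2264, 1/106=0.0094, 4/106=0.0377, 3/106=0.0283, 12/106=0.1132, 1/106=0.0094, 18/106=0.1698, 19/106=0.1792
Σpᵢ² = 0.2264² + 0.2264² + 0.0094² + 0.0377² + 0.0283² + 0.1132² + 0.0094² + 0.1698² + 0.1792² = 0.051257 + 0.051257 + 0.000088 + 0.001421 + 0.000801 + 0.012814 + 0.000088 + 0.028832 + 0.032113 = 0.178671
B = 1 / 0.178671 = 5.5969
Bₛ = (B − 1)/(n − 1) = (5.5969 − 1)/(9 − 1) = 4.5969/8 = 0.5746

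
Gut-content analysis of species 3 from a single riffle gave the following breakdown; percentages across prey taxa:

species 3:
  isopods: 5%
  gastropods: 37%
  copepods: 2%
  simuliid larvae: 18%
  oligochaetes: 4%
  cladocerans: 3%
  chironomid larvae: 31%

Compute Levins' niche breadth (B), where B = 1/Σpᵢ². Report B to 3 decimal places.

Convert percentages to proportions (divide by 100).
Σpᵢ² = 0.05² + 0.37² + 0.02² + 0.18² + 0.04² + 0.03² + 0.31² = 0.0025 + 0.1369 + 0.0004 + 0.0324 + 0.0016 + 0.0009 + 0.0961 = 0.2708
B = 1 / 0.2708 = 3.69276

3.693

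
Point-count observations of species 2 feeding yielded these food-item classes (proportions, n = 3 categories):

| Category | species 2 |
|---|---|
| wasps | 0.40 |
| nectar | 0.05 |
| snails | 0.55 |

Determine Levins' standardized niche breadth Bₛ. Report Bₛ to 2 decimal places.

0.58

Σpᵢ² = 0.40² + 0.05² + 0.55² = 0.1600 + 0.0025 + 0.3025 = 0.4650
B = 1 / 0.4650 = 2.1505
Bₛ = (B − 1)/(n − 1) = (2.1505 − 1)/(3 − 1) = 1.1505/2 = 0.5753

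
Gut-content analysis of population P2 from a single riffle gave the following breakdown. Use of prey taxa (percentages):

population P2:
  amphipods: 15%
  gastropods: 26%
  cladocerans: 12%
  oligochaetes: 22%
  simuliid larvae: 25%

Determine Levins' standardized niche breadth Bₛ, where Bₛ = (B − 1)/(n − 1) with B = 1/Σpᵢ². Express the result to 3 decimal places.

0.911

Convert percentages to proportions (divide by 100).
Σpᵢ² = 0.15² + 0.26² + 0.12² + 0.22² + 0.25² = 0.0225 + 0.0676 + 0.0144 + 0.0484 + 0.0625 = 0.2154
B = 1 / 0.2154 = 4.64253
Bₛ = (B − 1)/(n − 1) = (4.64253 − 1)/(5 − 1) = 3.64253/4 = 0.91063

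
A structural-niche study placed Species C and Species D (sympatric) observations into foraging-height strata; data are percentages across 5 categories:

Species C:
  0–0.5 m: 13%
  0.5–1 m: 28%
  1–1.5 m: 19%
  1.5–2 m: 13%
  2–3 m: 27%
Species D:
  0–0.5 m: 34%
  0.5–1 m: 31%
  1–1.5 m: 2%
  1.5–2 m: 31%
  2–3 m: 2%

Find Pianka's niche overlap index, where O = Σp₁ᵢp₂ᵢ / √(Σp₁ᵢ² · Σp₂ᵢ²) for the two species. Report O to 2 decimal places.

0.69

Convert percentages to proportions (divide by 100).
Σ p₁ᵢp₂ᵢ = 0.0442 + 0.0868 + 0.0038 + 0.0403 + 0.0054 = 0.1805
Σp_1ᵢ² = 0.13² + 0.28² + 0.19² + 0.13² + 0.27² = 0.0169 + 0.0784 + 0.0361 + 0.0169 + 0.0729 = 0.2212
Σp_2ᵢ² = 0.34² + 0.31² + 0.02² + 0.31² + 0.02² = 0.1156 + 0.0961 + 0.0004 + 0.0961 + 0.0004 = 0.3086
O = 0.1805 / √(0.2212 × 0.3086) = 0.1805 / 0.26127 = 0.6909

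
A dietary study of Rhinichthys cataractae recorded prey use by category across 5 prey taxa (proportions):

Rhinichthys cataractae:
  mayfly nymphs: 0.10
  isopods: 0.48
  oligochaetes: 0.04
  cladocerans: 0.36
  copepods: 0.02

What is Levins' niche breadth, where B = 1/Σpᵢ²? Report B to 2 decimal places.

Σpᵢ² = 0.10² + 0.48² + 0.04² + 0.36² + 0.02² = 0.0100 + 0.2304 + 0.0016 + 0.1296 + 0.0004 = 0.3720
B = 1 / 0.3720 = 2.6882

2.69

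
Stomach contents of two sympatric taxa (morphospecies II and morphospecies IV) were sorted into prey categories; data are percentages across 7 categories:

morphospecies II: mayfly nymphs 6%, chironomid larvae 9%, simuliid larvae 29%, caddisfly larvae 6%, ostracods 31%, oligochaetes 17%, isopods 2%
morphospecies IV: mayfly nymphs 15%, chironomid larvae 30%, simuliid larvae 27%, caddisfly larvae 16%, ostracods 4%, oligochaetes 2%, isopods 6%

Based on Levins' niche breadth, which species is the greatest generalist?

morphospecies IV

Convert percentages to proportions (divide by 100).
Σp_IIᵢ² = 0.06² + 0.09² + 0.29² + 0.06² + 0.31² + 0.17² + 0.02² = 0.0036 + 0.0081 + 0.0841 + 0.0036 + 0.0961 + 0.0289 + 0.0004 = 0.2248
B_II = 1 / 0.2248 = 4.4484
Σp_IVᵢ² = 0.15² + 0.30² + 0.27² + 0.16² + 0.04² + 0.02² + 0.06² = 0.0225 + 0.0900 + 0.0729 + 0.0256 + 0.0016 + 0.0004 + 0.0036 = 0.2166
B_IV = 1 / 0.2166 = 4.6168
Highest B → broadest niche (most generalist): morphospecies IV (B = 4.62).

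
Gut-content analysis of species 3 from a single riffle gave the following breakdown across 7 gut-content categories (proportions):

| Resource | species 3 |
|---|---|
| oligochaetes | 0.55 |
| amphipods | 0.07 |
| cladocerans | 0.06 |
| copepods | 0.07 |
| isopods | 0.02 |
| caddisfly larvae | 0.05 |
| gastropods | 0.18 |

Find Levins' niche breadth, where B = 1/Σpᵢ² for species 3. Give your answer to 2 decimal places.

Σpᵢ² = 0.55² + 0.07² + 0.06² + 0.07² + 0.02² + 0.05² + 0.18² = 0.3025 + 0.0049 + 0.0036 + 0.0049 + 0.0004 + 0.0025 + 0.0324 = 0.3512
B = 1 / 0.3512 = 2.8474

2.85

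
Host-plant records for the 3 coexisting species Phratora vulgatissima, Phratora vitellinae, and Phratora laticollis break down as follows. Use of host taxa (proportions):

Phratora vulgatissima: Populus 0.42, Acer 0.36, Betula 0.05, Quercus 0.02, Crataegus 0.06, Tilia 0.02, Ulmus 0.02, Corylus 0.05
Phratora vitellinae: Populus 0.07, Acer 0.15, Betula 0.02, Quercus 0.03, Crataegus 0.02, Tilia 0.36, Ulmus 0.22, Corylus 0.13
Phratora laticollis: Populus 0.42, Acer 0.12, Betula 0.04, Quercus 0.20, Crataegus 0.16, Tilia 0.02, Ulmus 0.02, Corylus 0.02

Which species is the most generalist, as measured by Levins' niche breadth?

Phratora vitellinae

Σp_vulgᵢ² = 0.42² + 0.36² + 0.05² + 0.02² + 0.06² + 0.02² + 0.02² + 0.05² = 0.1764 + 0.1296 + 0.0025 + 0.0004 + 0.0036 + 0.0004 + 0.0004 + 0.0025 = 0.3158
B_vulg = 1 / 0.3158 = 3.1666
Σp_viteᵢ² = 0.07² + 0.15² + 0.02² + 0.03² + 0.02² + 0.36² + 0.22² + 0.13² = 0.0049 + 0.0225 + 0.0004 + 0.0009 + 0.0004 + 0.1296 + 0.0484 + 0.0169 = 0.2240
B_vite = 1 / 0.2240 = 4.4643
Σp_latiᵢ² = 0.42² + 0.12² + 0.04² + 0.20² + 0.16² + 0.02² + 0.02² + 0.02² = 0.1764 + 0.0144 + 0.0016 + 0.0400 + 0.0256 + 0.0004 + 0.0004 + 0.0004 = 0.2592
B_lati = 1 / 0.2592 = 3.8580
Highest B → broadest niche (most generalist): Phratora vitellinae (B = 4.46).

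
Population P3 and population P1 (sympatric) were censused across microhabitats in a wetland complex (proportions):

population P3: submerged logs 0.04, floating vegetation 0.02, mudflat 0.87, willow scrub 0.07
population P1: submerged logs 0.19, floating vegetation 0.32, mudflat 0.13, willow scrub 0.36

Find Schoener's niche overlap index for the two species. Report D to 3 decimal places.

0.260

Σ|p₁ᵢ − p₂ᵢ| = 0.15 + 0.30 + 0.74 + 0.29 = 1.48
D = 1 − ½ × 1.48 = 1 − 0.740 = 0.26000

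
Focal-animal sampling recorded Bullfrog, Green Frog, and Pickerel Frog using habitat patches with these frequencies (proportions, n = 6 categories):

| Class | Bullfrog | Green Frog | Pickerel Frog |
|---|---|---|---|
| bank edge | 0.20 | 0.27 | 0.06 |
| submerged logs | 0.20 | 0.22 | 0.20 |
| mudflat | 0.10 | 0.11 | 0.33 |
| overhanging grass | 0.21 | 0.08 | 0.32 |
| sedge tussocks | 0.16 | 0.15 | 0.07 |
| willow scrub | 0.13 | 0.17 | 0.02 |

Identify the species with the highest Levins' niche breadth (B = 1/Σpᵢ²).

Σp_Bullᵢ² = 0.20² + 0.20² + 0.10² + 0.21² + 0.16² + 0.13² = 0.0400 + 0.0400 + 0.0100 + 0.0441 + 0.0256 + 0.0169 = 0.1766
B_Bull = 1 / 0.1766 = 5.6625
Σp_Greeᵢ² = 0.27² + 0.22² + 0.11² + 0.08² + 0.15² + 0.17² = 0.0729 + 0.0484 + 0.0121 + 0.0064 + 0.0225 + 0.0289 = 0.1912
B_Gree = 1 / 0.1912 = 5.2301
Σp_Pickᵢ² = 0.06² + 0.20² + 0.33² + 0.32² + 0.07² + 0.02² = 0.0036 + 0.0400 + 0.1089 + 0.1024 + 0.0049 + 0.0004 = 0.2602
B_Pick = 1 / 0.2602 = 3.8432
Highest B → broadest niche (most generalist): Bullfrog (B = 5.66).

Bullfrog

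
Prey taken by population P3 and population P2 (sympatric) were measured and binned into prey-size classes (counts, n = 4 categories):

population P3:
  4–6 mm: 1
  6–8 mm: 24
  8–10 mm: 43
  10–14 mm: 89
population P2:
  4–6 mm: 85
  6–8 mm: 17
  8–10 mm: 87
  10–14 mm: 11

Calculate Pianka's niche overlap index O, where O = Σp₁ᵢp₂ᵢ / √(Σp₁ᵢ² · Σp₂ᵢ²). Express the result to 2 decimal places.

0.42

Proportions for population P3 (n=157): 1/157=0.0064, 24/157=0.1529, 43/157=0.2739, 89/157=0.5669
Proportions for population P2 (n=200): 85/200=0.4250, 17/200=0.0850, 87/200=0.4350, 11/200=0.0550
Σ p₁ᵢp₂ᵢ = 0.002720 + 0.012997 + 0.119147 + 0.031180 = 0.166044
Σp_1ᵢ² = 0.0064² + 0.1529² + 0.2739² + 0.5669² = 0.000041 + 0.023378 + 0.075021 + 0.321376 = 0.419816
Σp_2ᵢ² = 0.4250² + 0.0850² + 0.4350² + 0.0550² = 0.180625 + 0.007225 + 0.189225 + 0.003025 = 0.380100
O = 0.166044 / √(0.419816 × 0.380100) = 0.166044 / 0.3994647 = 0.4157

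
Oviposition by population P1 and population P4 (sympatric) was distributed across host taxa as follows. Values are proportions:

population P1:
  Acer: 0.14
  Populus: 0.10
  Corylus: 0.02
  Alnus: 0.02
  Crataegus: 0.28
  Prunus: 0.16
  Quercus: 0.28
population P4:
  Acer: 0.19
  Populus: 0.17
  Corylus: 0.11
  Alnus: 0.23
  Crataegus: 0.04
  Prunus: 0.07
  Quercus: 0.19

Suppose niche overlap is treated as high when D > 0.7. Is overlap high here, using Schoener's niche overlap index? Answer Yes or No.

Σ|p₁ᵢ − p₂ᵢ| = 0.05 + 0.07 + 0.09 + 0.21 + 0.24 + 0.09 + 0.09 = 0.84
D = 1 − ½ × 0.84 = 1 − 0.420 = 0.5800
D = 0.5800 < 0.7 → No.

No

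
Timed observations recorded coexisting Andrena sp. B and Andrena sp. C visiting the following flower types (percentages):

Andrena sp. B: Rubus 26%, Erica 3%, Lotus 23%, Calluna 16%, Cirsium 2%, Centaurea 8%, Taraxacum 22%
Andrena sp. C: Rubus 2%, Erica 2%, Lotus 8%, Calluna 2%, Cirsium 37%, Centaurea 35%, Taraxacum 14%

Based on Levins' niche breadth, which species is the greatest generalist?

Convert percentages to proportions (divide by 100).
Σp_Bᵢ² = 0.26² + 0.03² + 0.23² + 0.16² + 0.02² + 0.08² + 0.22² = 0.0676 + 0.0009 + 0.0529 + 0.0256 + 0.0004 + 0.0064 + 0.0484 = 0.2022
B_B = 1 / 0.2022 = 4.9456
Σp_Cᵢ² = 0.02² + 0.02² + 0.08² + 0.02² + 0.37² + 0.35² + 0.14² = 0.0004 + 0.0004 + 0.0064 + 0.0004 + 0.1369 + 0.1225 + 0.0196 = 0.2866
B_C = 1 / 0.2866 = 3.4892
Highest B → broadest niche (most generalist): Andrena sp. B (B = 4.95).

Andrena sp. B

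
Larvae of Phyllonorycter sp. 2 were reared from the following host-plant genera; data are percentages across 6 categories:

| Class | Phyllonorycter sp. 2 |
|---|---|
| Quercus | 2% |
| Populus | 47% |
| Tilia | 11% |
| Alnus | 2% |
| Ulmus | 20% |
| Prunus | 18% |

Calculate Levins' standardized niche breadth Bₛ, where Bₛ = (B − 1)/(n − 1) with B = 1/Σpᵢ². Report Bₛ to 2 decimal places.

Convert percentages to proportions (divide by 100).
Σpᵢ² = 0.02² + 0.47² + 0.11² + 0.02² + 0.20² + 0.18² = 0.0004 + 0.2209 + 0.0121 + 0.0004 + 0.0400 + 0.0324 = 0.3062
B = 1 / 0.3062 = 3.2658
Bₛ = (B − 1)/(n − 1) = (3.2658 − 1)/(6 − 1) = 2.2658/5 = 0.4532

0.45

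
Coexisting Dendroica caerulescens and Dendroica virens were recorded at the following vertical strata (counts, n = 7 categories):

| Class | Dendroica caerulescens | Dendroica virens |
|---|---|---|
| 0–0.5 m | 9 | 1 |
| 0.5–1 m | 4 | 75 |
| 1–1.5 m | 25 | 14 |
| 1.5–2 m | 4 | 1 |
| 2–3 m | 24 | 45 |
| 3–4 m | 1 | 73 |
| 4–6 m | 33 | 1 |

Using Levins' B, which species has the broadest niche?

Dendroica caerulescens

Proportions for Dendroica caerulescens (n=100): 9/100=0.0900, 4/100=0.0400, 25/100=0.2500, 4/100=0.0400, 24/100=0.2400, 1/100=0.0100, 33/100=0.3300
Proportions for Dendroica virens (n=210): 1/210=0.0048, 75/210=0.3571, 14/210=0.0667, 1/210=0.0048, 45/210=0.2143, 73/210=0.3476, 1/210=0.0048
Σp_caerᵢ² = 0.0900² + 0.0400² + 0.2500² + 0.0400² + 0.2400² + 0.0100² + 0.3300² = 0.008100 + 0.001600 + 0.062500 + 0.001600 + 0.057600 + 0.000100 + 0.108900 = 0.240400
B_caer = 1 / 0.240400 = 4.1597
Σp_vireᵢ² = 0.0048² + 0.3571² + 0.0667² + 0.0048² + 0.2143² + 0.3476² + 0.0048² = 0.000023 + 0.127520 + 0.004449 + 0.000023 + 0.045924 + 0.120826 + 0.000023 = 0.298788
B_vire = 1 / 0.298788 = 3.3469
Highest B → broadest niche (most generalist): Dendroica caerulescens (B = 4.16).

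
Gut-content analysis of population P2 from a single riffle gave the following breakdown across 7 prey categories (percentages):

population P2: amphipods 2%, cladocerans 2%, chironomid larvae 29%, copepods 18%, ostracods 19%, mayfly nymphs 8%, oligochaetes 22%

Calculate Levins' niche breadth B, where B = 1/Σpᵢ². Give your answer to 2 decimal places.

4.80

Convert percentages to proportions (divide by 100).
Σpᵢ² = 0.02² + 0.02² + 0.29² + 0.18² + 0.19² + 0.08² + 0.22² = 0.0004 + 0.0004 + 0.0841 + 0.0324 + 0.0361 + 0.0064 + 0.0484 = 0.2082
B = 1 / 0.2082 = 4.8031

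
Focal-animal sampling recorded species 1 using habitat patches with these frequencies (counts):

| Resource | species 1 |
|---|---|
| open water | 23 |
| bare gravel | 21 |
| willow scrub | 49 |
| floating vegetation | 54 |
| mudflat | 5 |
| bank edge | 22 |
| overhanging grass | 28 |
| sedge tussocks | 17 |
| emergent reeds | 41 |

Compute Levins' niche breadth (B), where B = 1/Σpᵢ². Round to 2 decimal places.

7.08

Proportions for species 1 (n=260): 23/260=0.0885, 21/260=0.0808, 49/260=0.1885, 54/260=0.2077, 5/260=0.0192, 22/260=0.0846, 28/260=0.1077, 17/260=0.0654, 41/260=0.1577
Σpᵢ² = 0.0885² + 0.0808² + 0.1885² + 0.2077² + 0.0192² + 0.0846² + 0.1077² + 0.0654² + 0.1577² = 0.007832 + 0.006529 + 0.035532 + 0.043139 + 0.000369 + 0.007157 + 0.011599 + 0.004277 + 0.024869 = 0.141303
B = 1 / 0.141303 = 7.0770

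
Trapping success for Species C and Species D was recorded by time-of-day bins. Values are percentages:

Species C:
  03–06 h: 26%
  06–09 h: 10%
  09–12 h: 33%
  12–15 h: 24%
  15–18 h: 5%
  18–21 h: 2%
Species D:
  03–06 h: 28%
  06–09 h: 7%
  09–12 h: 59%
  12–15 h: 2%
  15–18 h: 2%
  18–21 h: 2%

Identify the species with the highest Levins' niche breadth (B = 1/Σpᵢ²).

Convert percentages to proportions (divide by 100).
Σp_Cᵢ² = 0.26² + 0.10² + 0.33² + 0.24² + 0.05² + 0.02² = 0.0676 + 0.0100 + 0.1089 + 0.0576 + 0.0025 + 0.0004 = 0.2470
B_C = 1 / 0.2470 = 4.0486
Σp_Dᵢ² = 0.28² + 0.07² + 0.59² + 0.02² + 0.02² + 0.02² = 0.0784 + 0.0049 + 0.3481 + 0.0004 + 0.0004 + 0.0004 = 0.4326
B_D = 1 / 0.4326 = 2.3116
Highest B → broadest niche (most generalist): Species C (B = 4.05).

Species C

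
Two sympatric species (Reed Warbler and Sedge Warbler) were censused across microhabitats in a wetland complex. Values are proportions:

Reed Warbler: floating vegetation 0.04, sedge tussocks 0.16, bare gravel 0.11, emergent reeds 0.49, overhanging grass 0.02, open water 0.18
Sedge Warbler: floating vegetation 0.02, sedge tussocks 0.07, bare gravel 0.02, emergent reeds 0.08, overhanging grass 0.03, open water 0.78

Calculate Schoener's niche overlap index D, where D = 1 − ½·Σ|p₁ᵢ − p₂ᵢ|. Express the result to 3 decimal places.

Σ|p₁ᵢ − p₂ᵢ| = 0.02 + 0.09 + 0.09 + 0.41 + 0.01 + 0.60 = 1.22
D = 1 − ½ × 1.22 = 1 − 0.610 = 0.39000

0.390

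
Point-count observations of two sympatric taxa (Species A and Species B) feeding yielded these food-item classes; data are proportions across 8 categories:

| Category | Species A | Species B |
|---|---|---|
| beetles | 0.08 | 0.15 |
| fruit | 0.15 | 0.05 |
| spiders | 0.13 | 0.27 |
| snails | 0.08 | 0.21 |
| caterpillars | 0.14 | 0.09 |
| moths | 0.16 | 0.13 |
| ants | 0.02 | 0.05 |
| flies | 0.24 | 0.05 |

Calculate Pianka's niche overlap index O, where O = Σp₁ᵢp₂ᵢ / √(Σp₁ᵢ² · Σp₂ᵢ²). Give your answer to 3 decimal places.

0.721

Σ p₁ᵢp₂ᵢ = 0.0120 + 0.0075 + 0.0351 + 0.0168 + 0.0126 + 0.0208 + 0.0010 + 0.0120 = 0.1178
Σp_1ᵢ² = 0.08² + 0.15² + 0.13² + 0.08² + 0.14² + 0.16² + 0.02² + 0.24² = 0.0064 + 0.0225 + 0.0169 + 0.0064 + 0.0196 + 0.0256 + 0.0004 + 0.0576 = 0.1554
Σp_2ᵢ² = 0.15² + 0.05² + 0.27² + 0.21² + 0.09² + 0.13² + 0.05² + 0.05² = 0.0225 + 0.0025 + 0.0729 + 0.0441 + 0.0081 + 0.0169 + 0.0025 + 0.0025 = 0.1720
O = 0.1178 / √(0.1554 × 0.1720) = 0.1178 / 0.163489 = 0.72054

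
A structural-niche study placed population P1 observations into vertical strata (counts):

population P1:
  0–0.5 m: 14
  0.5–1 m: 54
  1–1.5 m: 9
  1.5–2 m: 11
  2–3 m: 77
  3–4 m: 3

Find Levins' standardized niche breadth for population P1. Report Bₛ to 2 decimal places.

0.41

Proportions for population P1 (n=168): 14/168=0.0833, 54/168=0.3214, 9/168=0.0536, 11/168=0.0655, 77/168=0.4583, 3/168=0.0179
Σpᵢ² = 0.0833² + 0.3214² + 0.0536² + 0.0655² + 0.4583² + 0.0179² = 0.006939 + 0.103298 + 0.002873 + 0.004290 + 0.210039 + 0.000320 = 0.327759
B = 1 / 0.327759 = 3.0510
Bₛ = (B − 1)/(n − 1) = (3.0510 − 1)/(6 − 1) = 2.0510/5 = 0.4102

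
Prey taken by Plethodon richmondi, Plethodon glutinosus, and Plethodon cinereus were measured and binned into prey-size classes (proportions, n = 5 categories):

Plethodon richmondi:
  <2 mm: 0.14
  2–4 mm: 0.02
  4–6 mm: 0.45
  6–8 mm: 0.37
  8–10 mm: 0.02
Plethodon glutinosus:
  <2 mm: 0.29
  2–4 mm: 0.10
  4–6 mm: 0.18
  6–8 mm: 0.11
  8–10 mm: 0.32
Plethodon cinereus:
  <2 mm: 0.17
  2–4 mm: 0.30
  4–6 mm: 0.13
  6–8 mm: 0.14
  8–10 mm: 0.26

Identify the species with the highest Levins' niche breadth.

Plethodon cinereus

Σp_richᵢ² = 0.14² + 0.02² + 0.45² + 0.37² + 0.02² = 0.0196 + 0.0004 + 0.2025 + 0.1369 + 0.0004 = 0.3598
B_rich = 1 / 0.3598 = 2.7793
Σp_glutᵢ² = 0.29² + 0.10² + 0.18² + 0.11² + 0.32² = 0.0841 + 0.0100 + 0.0324 + 0.0121 + 0.1024 = 0.2410
B_glut = 1 / 0.2410 = 4.1494
Σp_cineᵢ² = 0.17² + 0.30² + 0.13² + 0.14² + 0.26² = 0.0289 + 0.0900 + 0.0169 + 0.0196 + 0.0676 = 0.2230
B_cine = 1 / 0.2230 = 4.4843
Highest B → broadest niche (most generalist): Plethodon cinereus (B = 4.48).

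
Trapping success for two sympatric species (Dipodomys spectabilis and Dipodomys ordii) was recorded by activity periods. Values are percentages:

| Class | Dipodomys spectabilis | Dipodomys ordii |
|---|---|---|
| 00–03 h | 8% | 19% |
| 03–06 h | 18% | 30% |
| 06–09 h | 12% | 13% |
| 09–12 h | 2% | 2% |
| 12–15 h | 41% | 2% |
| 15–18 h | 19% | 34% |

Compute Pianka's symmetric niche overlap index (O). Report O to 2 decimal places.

Convert percentages to proportions (divide by 100).
Σ p₁ᵢp₂ᵢ = 0.0152 + 0.0540 + 0.0156 + 0.0004 + 0.0082 + 0.0646 = 0.1580
Σp_1ᵢ² = 0.08² + 0.18² + 0.12² + 0.02² + 0.41² + 0.19² = 0.0064 + 0.0324 + 0.0144 + 0.0004 + 0.1681 + 0.0361 = 0.2578
Σp_2ᵢ² = 0.19² + 0.30² + 0.13² + 0.02² + 0.02² + 0.34² = 0.0361 + 0.0900 + 0.0169 + 0.0004 + 0.0004 + 0.1156 = 0.2594
O = 0.1580 / √(0.2578 × 0.2594) = 0.1580 / 0.25860 = 0.6110

0.61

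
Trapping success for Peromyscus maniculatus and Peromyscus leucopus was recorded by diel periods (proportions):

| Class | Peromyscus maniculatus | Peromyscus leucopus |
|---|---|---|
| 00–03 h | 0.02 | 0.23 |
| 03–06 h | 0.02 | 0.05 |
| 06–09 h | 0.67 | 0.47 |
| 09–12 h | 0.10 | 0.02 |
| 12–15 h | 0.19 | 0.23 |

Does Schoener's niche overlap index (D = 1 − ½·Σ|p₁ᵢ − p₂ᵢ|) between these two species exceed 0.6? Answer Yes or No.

Yes

Σ|p₁ᵢ − p₂ᵢ| = 0.21 + 0.03 + 0.20 + 0.08 + 0.04 = 0.56
D = 1 − ½ × 0.56 = 1 − 0.280 = 0.7200
D = 0.7200 > 0.6 → Yes.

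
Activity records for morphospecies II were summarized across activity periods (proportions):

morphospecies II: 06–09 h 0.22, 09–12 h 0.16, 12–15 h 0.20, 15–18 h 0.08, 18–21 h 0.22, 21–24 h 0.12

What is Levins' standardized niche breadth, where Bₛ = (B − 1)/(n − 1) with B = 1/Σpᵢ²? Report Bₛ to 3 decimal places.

Σpᵢ² = 0.22² + 0.16² + 0.20² + 0.08² + 0.22² + 0.12² = 0.0484 + 0.0256 + 0.0400 + 0.0064 + 0.0484 + 0.0144 = 0.1832
B = 1 / 0.1832 = 5.45852
Bₛ = (B − 1)/(n − 1) = (5.45852 − 1)/(6 − 1) = 4.45852/5 = 0.89170

0.892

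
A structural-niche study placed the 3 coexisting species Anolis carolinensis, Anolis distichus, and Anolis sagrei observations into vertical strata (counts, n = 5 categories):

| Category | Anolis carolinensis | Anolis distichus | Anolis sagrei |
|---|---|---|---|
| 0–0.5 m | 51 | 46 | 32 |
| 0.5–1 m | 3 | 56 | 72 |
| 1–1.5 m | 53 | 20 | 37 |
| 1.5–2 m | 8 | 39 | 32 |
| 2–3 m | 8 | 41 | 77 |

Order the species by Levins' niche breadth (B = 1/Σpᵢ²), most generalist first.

Anolis distichus > Anolis sagrei > Anolis carolinensis

Proportions for Anolis carolinensis (n=123): 51/123=0.4146, 3/123=0.0244, 53/123=0.4309, 8/123=0.0650, 8/123=0.0650
Proportions for Anolis distichus (n=202): 46/202=0.2277, 56/202=0.2772, 20/202=0.0990, 39/202=0.1931, 41/202=0.2030
Proportions for Anolis sagrei (n=250): 32/250=0.1280, 72/250=0.2880, 37/250=0.1480, 32/250=0.1280, 77/250=0.3080
Σp_caroᵢ² = 0.4146² + 0.0244² + 0.4309² + 0.0650² + 0.0650² = 0.171893 + 0.000595 + 0.185675 + 0.004225 + 0.004225 = 0.366613
B_caro = 1 / 0.366613 = 2.7277
Σp_distᵢ² = 0.2277² + 0.2772² + 0.0990² + 0.1931² + 0.2030² = 0.051847 + 0.076840 + 0.009801 + 0.037288 + 0.041209 = 0.216985
B_dist = 1 / 0.216985 = 4.6086
Σp_sagrᵢ² = 0.1280² + 0.2880² + 0.1480² + 0.1280² + 0.3080² = 0.016384 + 0.082944 + 0.021904 + 0.016384 + 0.094864 = 0.232480
B_sagr = 1 / 0.232480 = 4.3014
Ranking by B (broadest → narrowest): Anolis distichus (4.61) > Anolis sagrei (4.30) > Anolis carolinensis (2.73)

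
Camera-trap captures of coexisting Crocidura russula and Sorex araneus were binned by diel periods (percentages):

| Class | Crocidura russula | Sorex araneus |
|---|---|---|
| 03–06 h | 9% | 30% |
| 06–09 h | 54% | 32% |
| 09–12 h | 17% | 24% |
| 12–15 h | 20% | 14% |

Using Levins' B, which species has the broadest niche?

Sorex araneus

Convert percentages to proportions (divide by 100).
Σp_russᵢ² = 0.09² + 0.54² + 0.17² + 0.20² = 0.0081 + 0.2916 + 0.0289 + 0.0400 = 0.3686
B_russ = 1 / 0.3686 = 2.7130
Σp_aranᵢ² = 0.30² + 0.32² + 0.24² + 0.14² = 0.0900 + 0.1024 + 0.0576 + 0.0196 = 0.2696
B_aran = 1 / 0.2696 = 3.7092
Highest B → broadest niche (most generalist): Sorex araneus (B = 3.71).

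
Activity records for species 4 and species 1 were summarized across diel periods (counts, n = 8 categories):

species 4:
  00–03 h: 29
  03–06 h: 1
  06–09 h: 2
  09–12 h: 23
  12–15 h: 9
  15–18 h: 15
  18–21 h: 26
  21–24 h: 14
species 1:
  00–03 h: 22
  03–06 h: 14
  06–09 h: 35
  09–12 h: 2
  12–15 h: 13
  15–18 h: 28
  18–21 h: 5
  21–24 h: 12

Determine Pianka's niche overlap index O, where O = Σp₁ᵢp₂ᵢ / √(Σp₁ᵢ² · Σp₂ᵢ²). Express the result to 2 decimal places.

Proportions for species 4 (n=119): 29/119=0.2437, 1/119=0.0084, 2/119=0.0168, 23/119=0.1933, 9/119=0.0756, 15/119=0.1261, 26/119=0.2185, 14/119=0.1176
Proportions for species 1 (n=131): 22/131=0.1679, 14/131=0.1069, 35/131=0.2672, 2/131=0.0153, 13/131=0.0992, 28/131=0.2137, 5/131=0.0382, 12/131=0.0916
Σ p₁ᵢp₂ᵢ = 0.040917 + 0.000898 + 0.004489 + 0.002957 + 0.007500 + 0.026948 + 0.008347 + 0.010772 = 0.102828
Σp_1ᵢ² = 0.2437² + 0.0084² + 0.0168² + 0.1933² + 0.0756² + 0.1261² + 0.2185² + 0.1176² = 0.059390 + 0.000071 + 0.000282 + 0.037365 + 0.005715 + 0.015901 + 0.047742 + 0.013830 = 0.180296
Σp_2ᵢ² = 0.1679² + 0.1069² + 0.2672² + 0.0153² + 0.0992² + 0.2137² + 0.0382² + 0.0916² = 0.028190 + 0.011428 + 0.071396 + 0.000234 + 0.009841 + 0.045668 + 0.001459 + 0.008391 = 0.176607
O = 0.102828 / √(0.180296 × 0.176607) = 0.102828 / 0.1784420 = 0.5763

0.58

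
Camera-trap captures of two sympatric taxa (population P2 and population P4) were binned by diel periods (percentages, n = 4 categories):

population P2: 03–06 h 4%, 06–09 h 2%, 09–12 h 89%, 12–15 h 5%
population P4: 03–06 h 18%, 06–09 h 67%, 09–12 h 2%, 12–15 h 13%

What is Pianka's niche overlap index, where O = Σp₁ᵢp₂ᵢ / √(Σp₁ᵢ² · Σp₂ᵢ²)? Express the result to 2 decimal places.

Convert percentages to proportions (divide by 100).
Σ p₁ᵢp₂ᵢ = 0.0072 + 0.0134 + 0.0178 + 0.0065 = 0.0449
Σp_1ᵢ² = 0.04² + 0.02² + 0.89² + 0.05² = 0.0016 + 0.0004 + 0.7921 + 0.0025 = 0.7966
Σp_2ᵢ² = 0.18² + 0.67² + 0.02² + 0.13² = 0.0324 + 0.4489 + 0.0004 + 0.0169 = 0.4986
O = 0.0449 / √(0.7966 × 0.4986) = 0.0449 / 0.63023 = 0.0712

0.07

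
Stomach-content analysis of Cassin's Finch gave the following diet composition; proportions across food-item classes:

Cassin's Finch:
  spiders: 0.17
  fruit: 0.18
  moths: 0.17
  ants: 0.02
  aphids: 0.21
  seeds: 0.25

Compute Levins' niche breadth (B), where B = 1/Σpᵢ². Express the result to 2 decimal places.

Σpᵢ² = 0.17² + 0.18² + 0.17² + 0.02² + 0.21² + 0.25² = 0.0289 + 0.0324 + 0.0289 + 0.0004 + 0.0441 + 0.0625 = 0.1972
B = 1 / 0.1972 = 5.0710

5.07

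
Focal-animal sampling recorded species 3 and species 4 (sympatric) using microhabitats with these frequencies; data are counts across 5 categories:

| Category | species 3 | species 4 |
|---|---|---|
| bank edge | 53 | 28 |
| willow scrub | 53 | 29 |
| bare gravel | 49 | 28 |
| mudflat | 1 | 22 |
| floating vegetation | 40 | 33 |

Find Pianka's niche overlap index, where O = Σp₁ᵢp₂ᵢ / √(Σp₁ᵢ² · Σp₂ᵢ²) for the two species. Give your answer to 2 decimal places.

0.93

Proportions for species 3 (n=196): 53/196=0.2704, 53/196=0.2704, 49/196=0.2500, 1/196=0.0051, 40/196=0.2041
Proportions for species 4 (n=140): 28/140=0.2000, 29/140=0.2071, 28/140=0.2000, 22/140=0.1571, 33/140=0.2357
Σ p₁ᵢp₂ᵢ = 0.054080 + 0.056000 + 0.050000 + 0.000801 + 0.048106 = 0.208987
Σp_1ᵢ² = 0.2704² + 0.2704² + 0.2500² + 0.0051² + 0.2041² = 0.073116 + 0.073116 + 0.062500 + 0.000026 + 0.041657 = 0.250415
Σp_2ᵢ² = 0.2000² + 0.2071² + 0.2000² + 0.1571² + 0.2357² = 0.040000 + 0.042890 + 0.040000 + 0.024680 + 0.055554 = 0.203124
O = 0.208987 / √(0.250415 × 0.203124) = 0.208987 / 0.2255334 = 0.9266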